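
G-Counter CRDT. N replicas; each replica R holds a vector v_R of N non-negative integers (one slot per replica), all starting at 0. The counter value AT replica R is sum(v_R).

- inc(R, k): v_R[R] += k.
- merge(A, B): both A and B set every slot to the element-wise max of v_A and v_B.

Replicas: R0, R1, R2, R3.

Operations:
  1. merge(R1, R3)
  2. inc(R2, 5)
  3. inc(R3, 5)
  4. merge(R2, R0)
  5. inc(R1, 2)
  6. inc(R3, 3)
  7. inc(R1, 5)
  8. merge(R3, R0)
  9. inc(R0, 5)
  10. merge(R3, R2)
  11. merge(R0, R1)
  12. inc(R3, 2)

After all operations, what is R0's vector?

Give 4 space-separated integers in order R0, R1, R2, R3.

Answer: 5 7 5 8

Derivation:
Op 1: merge R1<->R3 -> R1=(0,0,0,0) R3=(0,0,0,0)
Op 2: inc R2 by 5 -> R2=(0,0,5,0) value=5
Op 3: inc R3 by 5 -> R3=(0,0,0,5) value=5
Op 4: merge R2<->R0 -> R2=(0,0,5,0) R0=(0,0,5,0)
Op 5: inc R1 by 2 -> R1=(0,2,0,0) value=2
Op 6: inc R3 by 3 -> R3=(0,0,0,8) value=8
Op 7: inc R1 by 5 -> R1=(0,7,0,0) value=7
Op 8: merge R3<->R0 -> R3=(0,0,5,8) R0=(0,0,5,8)
Op 9: inc R0 by 5 -> R0=(5,0,5,8) value=18
Op 10: merge R3<->R2 -> R3=(0,0,5,8) R2=(0,0,5,8)
Op 11: merge R0<->R1 -> R0=(5,7,5,8) R1=(5,7,5,8)
Op 12: inc R3 by 2 -> R3=(0,0,5,10) value=15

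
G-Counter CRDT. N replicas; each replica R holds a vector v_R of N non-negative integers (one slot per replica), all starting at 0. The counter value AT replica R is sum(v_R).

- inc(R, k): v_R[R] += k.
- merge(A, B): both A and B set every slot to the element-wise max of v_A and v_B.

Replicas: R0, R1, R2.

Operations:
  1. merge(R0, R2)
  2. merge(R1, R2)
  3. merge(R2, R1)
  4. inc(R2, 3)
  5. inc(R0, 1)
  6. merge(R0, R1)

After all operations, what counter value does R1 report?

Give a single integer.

Op 1: merge R0<->R2 -> R0=(0,0,0) R2=(0,0,0)
Op 2: merge R1<->R2 -> R1=(0,0,0) R2=(0,0,0)
Op 3: merge R2<->R1 -> R2=(0,0,0) R1=(0,0,0)
Op 4: inc R2 by 3 -> R2=(0,0,3) value=3
Op 5: inc R0 by 1 -> R0=(1,0,0) value=1
Op 6: merge R0<->R1 -> R0=(1,0,0) R1=(1,0,0)

Answer: 1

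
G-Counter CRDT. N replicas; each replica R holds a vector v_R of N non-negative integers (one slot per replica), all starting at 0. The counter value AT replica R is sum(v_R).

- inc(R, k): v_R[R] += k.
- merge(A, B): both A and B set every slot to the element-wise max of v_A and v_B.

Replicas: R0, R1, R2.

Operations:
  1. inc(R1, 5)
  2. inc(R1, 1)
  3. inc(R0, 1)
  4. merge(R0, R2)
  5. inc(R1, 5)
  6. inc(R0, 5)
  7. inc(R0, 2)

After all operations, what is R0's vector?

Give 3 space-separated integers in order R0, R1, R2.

Answer: 8 0 0

Derivation:
Op 1: inc R1 by 5 -> R1=(0,5,0) value=5
Op 2: inc R1 by 1 -> R1=(0,6,0) value=6
Op 3: inc R0 by 1 -> R0=(1,0,0) value=1
Op 4: merge R0<->R2 -> R0=(1,0,0) R2=(1,0,0)
Op 5: inc R1 by 5 -> R1=(0,11,0) value=11
Op 6: inc R0 by 5 -> R0=(6,0,0) value=6
Op 7: inc R0 by 2 -> R0=(8,0,0) value=8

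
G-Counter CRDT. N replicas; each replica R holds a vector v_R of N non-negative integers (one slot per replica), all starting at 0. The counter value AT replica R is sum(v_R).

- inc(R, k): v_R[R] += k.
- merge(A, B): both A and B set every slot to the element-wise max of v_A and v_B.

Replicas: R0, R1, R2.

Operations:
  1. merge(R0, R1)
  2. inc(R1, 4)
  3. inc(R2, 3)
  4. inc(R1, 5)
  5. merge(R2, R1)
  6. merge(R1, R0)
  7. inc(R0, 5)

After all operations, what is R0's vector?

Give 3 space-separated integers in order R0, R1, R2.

Answer: 5 9 3

Derivation:
Op 1: merge R0<->R1 -> R0=(0,0,0) R1=(0,0,0)
Op 2: inc R1 by 4 -> R1=(0,4,0) value=4
Op 3: inc R2 by 3 -> R2=(0,0,3) value=3
Op 4: inc R1 by 5 -> R1=(0,9,0) value=9
Op 5: merge R2<->R1 -> R2=(0,9,3) R1=(0,9,3)
Op 6: merge R1<->R0 -> R1=(0,9,3) R0=(0,9,3)
Op 7: inc R0 by 5 -> R0=(5,9,3) value=17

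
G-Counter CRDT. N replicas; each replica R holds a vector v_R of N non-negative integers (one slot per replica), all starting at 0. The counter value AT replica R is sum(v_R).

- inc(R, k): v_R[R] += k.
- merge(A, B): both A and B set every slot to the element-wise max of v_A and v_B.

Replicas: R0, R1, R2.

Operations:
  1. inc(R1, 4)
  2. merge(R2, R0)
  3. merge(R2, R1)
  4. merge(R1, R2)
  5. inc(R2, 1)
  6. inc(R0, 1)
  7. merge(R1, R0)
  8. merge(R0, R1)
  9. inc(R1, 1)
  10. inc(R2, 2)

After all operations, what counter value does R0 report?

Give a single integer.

Answer: 5

Derivation:
Op 1: inc R1 by 4 -> R1=(0,4,0) value=4
Op 2: merge R2<->R0 -> R2=(0,0,0) R0=(0,0,0)
Op 3: merge R2<->R1 -> R2=(0,4,0) R1=(0,4,0)
Op 4: merge R1<->R2 -> R1=(0,4,0) R2=(0,4,0)
Op 5: inc R2 by 1 -> R2=(0,4,1) value=5
Op 6: inc R0 by 1 -> R0=(1,0,0) value=1
Op 7: merge R1<->R0 -> R1=(1,4,0) R0=(1,4,0)
Op 8: merge R0<->R1 -> R0=(1,4,0) R1=(1,4,0)
Op 9: inc R1 by 1 -> R1=(1,5,0) value=6
Op 10: inc R2 by 2 -> R2=(0,4,3) value=7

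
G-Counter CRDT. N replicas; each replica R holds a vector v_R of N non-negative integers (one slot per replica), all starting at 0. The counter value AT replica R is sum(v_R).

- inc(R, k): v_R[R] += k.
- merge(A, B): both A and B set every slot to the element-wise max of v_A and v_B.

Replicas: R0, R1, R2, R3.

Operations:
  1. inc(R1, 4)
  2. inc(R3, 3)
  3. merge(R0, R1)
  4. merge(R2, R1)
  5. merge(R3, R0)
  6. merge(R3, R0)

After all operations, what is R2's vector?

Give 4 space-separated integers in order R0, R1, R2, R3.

Op 1: inc R1 by 4 -> R1=(0,4,0,0) value=4
Op 2: inc R3 by 3 -> R3=(0,0,0,3) value=3
Op 3: merge R0<->R1 -> R0=(0,4,0,0) R1=(0,4,0,0)
Op 4: merge R2<->R1 -> R2=(0,4,0,0) R1=(0,4,0,0)
Op 5: merge R3<->R0 -> R3=(0,4,0,3) R0=(0,4,0,3)
Op 6: merge R3<->R0 -> R3=(0,4,0,3) R0=(0,4,0,3)

Answer: 0 4 0 0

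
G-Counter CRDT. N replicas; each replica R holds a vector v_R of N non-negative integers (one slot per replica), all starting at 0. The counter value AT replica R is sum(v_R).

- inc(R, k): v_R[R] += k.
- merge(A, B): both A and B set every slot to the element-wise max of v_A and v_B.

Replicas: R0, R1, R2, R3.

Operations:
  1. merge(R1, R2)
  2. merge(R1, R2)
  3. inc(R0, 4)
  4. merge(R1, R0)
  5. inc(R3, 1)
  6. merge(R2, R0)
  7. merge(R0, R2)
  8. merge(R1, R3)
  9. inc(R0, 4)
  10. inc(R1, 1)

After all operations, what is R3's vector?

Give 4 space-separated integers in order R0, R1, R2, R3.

Op 1: merge R1<->R2 -> R1=(0,0,0,0) R2=(0,0,0,0)
Op 2: merge R1<->R2 -> R1=(0,0,0,0) R2=(0,0,0,0)
Op 3: inc R0 by 4 -> R0=(4,0,0,0) value=4
Op 4: merge R1<->R0 -> R1=(4,0,0,0) R0=(4,0,0,0)
Op 5: inc R3 by 1 -> R3=(0,0,0,1) value=1
Op 6: merge R2<->R0 -> R2=(4,0,0,0) R0=(4,0,0,0)
Op 7: merge R0<->R2 -> R0=(4,0,0,0) R2=(4,0,0,0)
Op 8: merge R1<->R3 -> R1=(4,0,0,1) R3=(4,0,0,1)
Op 9: inc R0 by 4 -> R0=(8,0,0,0) value=8
Op 10: inc R1 by 1 -> R1=(4,1,0,1) value=6

Answer: 4 0 0 1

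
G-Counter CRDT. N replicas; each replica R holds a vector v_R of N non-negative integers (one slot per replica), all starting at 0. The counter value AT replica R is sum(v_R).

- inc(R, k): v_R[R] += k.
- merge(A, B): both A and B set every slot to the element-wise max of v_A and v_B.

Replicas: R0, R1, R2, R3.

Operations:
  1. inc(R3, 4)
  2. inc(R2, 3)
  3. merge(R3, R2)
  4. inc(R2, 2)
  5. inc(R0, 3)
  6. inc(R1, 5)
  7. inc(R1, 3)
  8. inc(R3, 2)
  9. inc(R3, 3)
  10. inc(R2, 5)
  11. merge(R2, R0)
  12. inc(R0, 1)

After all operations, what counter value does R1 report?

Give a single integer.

Answer: 8

Derivation:
Op 1: inc R3 by 4 -> R3=(0,0,0,4) value=4
Op 2: inc R2 by 3 -> R2=(0,0,3,0) value=3
Op 3: merge R3<->R2 -> R3=(0,0,3,4) R2=(0,0,3,4)
Op 4: inc R2 by 2 -> R2=(0,0,5,4) value=9
Op 5: inc R0 by 3 -> R0=(3,0,0,0) value=3
Op 6: inc R1 by 5 -> R1=(0,5,0,0) value=5
Op 7: inc R1 by 3 -> R1=(0,8,0,0) value=8
Op 8: inc R3 by 2 -> R3=(0,0,3,6) value=9
Op 9: inc R3 by 3 -> R3=(0,0,3,9) value=12
Op 10: inc R2 by 5 -> R2=(0,0,10,4) value=14
Op 11: merge R2<->R0 -> R2=(3,0,10,4) R0=(3,0,10,4)
Op 12: inc R0 by 1 -> R0=(4,0,10,4) value=18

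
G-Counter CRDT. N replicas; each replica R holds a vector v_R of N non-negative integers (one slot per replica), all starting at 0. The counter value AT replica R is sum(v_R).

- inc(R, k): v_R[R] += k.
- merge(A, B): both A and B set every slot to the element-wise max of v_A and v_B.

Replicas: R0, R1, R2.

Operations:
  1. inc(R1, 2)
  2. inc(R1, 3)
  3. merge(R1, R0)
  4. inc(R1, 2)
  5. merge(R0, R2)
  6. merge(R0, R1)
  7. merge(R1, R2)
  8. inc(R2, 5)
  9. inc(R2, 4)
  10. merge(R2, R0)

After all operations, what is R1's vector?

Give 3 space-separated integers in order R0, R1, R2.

Op 1: inc R1 by 2 -> R1=(0,2,0) value=2
Op 2: inc R1 by 3 -> R1=(0,5,0) value=5
Op 3: merge R1<->R0 -> R1=(0,5,0) R0=(0,5,0)
Op 4: inc R1 by 2 -> R1=(0,7,0) value=7
Op 5: merge R0<->R2 -> R0=(0,5,0) R2=(0,5,0)
Op 6: merge R0<->R1 -> R0=(0,7,0) R1=(0,7,0)
Op 7: merge R1<->R2 -> R1=(0,7,0) R2=(0,7,0)
Op 8: inc R2 by 5 -> R2=(0,7,5) value=12
Op 9: inc R2 by 4 -> R2=(0,7,9) value=16
Op 10: merge R2<->R0 -> R2=(0,7,9) R0=(0,7,9)

Answer: 0 7 0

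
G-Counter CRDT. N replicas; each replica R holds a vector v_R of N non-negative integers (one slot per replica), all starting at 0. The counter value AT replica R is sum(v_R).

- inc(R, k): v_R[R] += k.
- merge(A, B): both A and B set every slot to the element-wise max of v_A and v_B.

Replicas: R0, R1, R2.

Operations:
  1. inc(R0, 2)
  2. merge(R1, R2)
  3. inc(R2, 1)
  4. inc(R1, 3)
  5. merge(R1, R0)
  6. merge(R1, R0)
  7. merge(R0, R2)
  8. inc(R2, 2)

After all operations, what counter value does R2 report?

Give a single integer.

Op 1: inc R0 by 2 -> R0=(2,0,0) value=2
Op 2: merge R1<->R2 -> R1=(0,0,0) R2=(0,0,0)
Op 3: inc R2 by 1 -> R2=(0,0,1) value=1
Op 4: inc R1 by 3 -> R1=(0,3,0) value=3
Op 5: merge R1<->R0 -> R1=(2,3,0) R0=(2,3,0)
Op 6: merge R1<->R0 -> R1=(2,3,0) R0=(2,3,0)
Op 7: merge R0<->R2 -> R0=(2,3,1) R2=(2,3,1)
Op 8: inc R2 by 2 -> R2=(2,3,3) value=8

Answer: 8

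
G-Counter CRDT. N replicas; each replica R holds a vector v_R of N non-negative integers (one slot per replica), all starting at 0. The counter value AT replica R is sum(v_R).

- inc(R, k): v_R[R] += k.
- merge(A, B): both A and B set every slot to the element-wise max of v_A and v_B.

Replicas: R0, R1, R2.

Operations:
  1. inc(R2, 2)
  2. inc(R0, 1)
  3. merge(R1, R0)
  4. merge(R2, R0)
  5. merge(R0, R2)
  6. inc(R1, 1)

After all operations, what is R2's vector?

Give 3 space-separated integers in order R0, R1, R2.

Answer: 1 0 2

Derivation:
Op 1: inc R2 by 2 -> R2=(0,0,2) value=2
Op 2: inc R0 by 1 -> R0=(1,0,0) value=1
Op 3: merge R1<->R0 -> R1=(1,0,0) R0=(1,0,0)
Op 4: merge R2<->R0 -> R2=(1,0,2) R0=(1,0,2)
Op 5: merge R0<->R2 -> R0=(1,0,2) R2=(1,0,2)
Op 6: inc R1 by 1 -> R1=(1,1,0) value=2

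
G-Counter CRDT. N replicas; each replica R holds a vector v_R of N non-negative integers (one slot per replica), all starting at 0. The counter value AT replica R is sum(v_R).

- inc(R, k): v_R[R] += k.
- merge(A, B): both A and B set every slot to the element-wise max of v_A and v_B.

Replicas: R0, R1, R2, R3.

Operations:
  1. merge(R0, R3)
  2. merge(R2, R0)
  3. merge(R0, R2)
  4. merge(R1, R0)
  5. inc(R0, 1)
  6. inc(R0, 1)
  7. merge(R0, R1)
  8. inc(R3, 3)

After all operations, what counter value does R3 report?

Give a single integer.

Op 1: merge R0<->R3 -> R0=(0,0,0,0) R3=(0,0,0,0)
Op 2: merge R2<->R0 -> R2=(0,0,0,0) R0=(0,0,0,0)
Op 3: merge R0<->R2 -> R0=(0,0,0,0) R2=(0,0,0,0)
Op 4: merge R1<->R0 -> R1=(0,0,0,0) R0=(0,0,0,0)
Op 5: inc R0 by 1 -> R0=(1,0,0,0) value=1
Op 6: inc R0 by 1 -> R0=(2,0,0,0) value=2
Op 7: merge R0<->R1 -> R0=(2,0,0,0) R1=(2,0,0,0)
Op 8: inc R3 by 3 -> R3=(0,0,0,3) value=3

Answer: 3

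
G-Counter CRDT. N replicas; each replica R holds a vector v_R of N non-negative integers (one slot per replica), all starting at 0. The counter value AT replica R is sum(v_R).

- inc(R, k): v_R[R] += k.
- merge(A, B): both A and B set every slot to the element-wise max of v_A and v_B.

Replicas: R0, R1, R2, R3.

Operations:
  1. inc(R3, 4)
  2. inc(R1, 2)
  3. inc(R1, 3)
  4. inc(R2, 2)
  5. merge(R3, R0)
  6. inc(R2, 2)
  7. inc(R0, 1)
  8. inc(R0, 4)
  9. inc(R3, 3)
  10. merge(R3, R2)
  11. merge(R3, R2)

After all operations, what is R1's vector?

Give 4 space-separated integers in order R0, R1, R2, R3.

Op 1: inc R3 by 4 -> R3=(0,0,0,4) value=4
Op 2: inc R1 by 2 -> R1=(0,2,0,0) value=2
Op 3: inc R1 by 3 -> R1=(0,5,0,0) value=5
Op 4: inc R2 by 2 -> R2=(0,0,2,0) value=2
Op 5: merge R3<->R0 -> R3=(0,0,0,4) R0=(0,0,0,4)
Op 6: inc R2 by 2 -> R2=(0,0,4,0) value=4
Op 7: inc R0 by 1 -> R0=(1,0,0,4) value=5
Op 8: inc R0 by 4 -> R0=(5,0,0,4) value=9
Op 9: inc R3 by 3 -> R3=(0,0,0,7) value=7
Op 10: merge R3<->R2 -> R3=(0,0,4,7) R2=(0,0,4,7)
Op 11: merge R3<->R2 -> R3=(0,0,4,7) R2=(0,0,4,7)

Answer: 0 5 0 0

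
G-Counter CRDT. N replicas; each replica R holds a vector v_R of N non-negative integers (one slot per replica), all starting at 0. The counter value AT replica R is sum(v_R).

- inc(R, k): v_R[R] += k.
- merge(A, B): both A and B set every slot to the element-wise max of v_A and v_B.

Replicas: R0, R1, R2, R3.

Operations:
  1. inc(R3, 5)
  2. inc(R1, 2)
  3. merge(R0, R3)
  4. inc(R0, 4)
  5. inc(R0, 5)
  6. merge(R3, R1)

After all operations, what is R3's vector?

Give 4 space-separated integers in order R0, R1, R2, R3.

Answer: 0 2 0 5

Derivation:
Op 1: inc R3 by 5 -> R3=(0,0,0,5) value=5
Op 2: inc R1 by 2 -> R1=(0,2,0,0) value=2
Op 3: merge R0<->R3 -> R0=(0,0,0,5) R3=(0,0,0,5)
Op 4: inc R0 by 4 -> R0=(4,0,0,5) value=9
Op 5: inc R0 by 5 -> R0=(9,0,0,5) value=14
Op 6: merge R3<->R1 -> R3=(0,2,0,5) R1=(0,2,0,5)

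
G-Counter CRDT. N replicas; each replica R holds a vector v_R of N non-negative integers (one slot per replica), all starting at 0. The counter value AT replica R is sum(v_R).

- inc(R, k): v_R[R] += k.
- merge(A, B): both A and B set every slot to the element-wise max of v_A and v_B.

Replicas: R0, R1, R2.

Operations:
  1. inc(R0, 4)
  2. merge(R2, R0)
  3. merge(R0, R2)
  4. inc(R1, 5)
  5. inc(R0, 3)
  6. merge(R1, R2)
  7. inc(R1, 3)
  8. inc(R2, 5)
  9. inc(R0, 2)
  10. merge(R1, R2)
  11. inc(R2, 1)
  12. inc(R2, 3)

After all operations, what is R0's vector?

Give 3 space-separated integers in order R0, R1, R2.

Op 1: inc R0 by 4 -> R0=(4,0,0) value=4
Op 2: merge R2<->R0 -> R2=(4,0,0) R0=(4,0,0)
Op 3: merge R0<->R2 -> R0=(4,0,0) R2=(4,0,0)
Op 4: inc R1 by 5 -> R1=(0,5,0) value=5
Op 5: inc R0 by 3 -> R0=(7,0,0) value=7
Op 6: merge R1<->R2 -> R1=(4,5,0) R2=(4,5,0)
Op 7: inc R1 by 3 -> R1=(4,8,0) value=12
Op 8: inc R2 by 5 -> R2=(4,5,5) value=14
Op 9: inc R0 by 2 -> R0=(9,0,0) value=9
Op 10: merge R1<->R2 -> R1=(4,8,5) R2=(4,8,5)
Op 11: inc R2 by 1 -> R2=(4,8,6) value=18
Op 12: inc R2 by 3 -> R2=(4,8,9) value=21

Answer: 9 0 0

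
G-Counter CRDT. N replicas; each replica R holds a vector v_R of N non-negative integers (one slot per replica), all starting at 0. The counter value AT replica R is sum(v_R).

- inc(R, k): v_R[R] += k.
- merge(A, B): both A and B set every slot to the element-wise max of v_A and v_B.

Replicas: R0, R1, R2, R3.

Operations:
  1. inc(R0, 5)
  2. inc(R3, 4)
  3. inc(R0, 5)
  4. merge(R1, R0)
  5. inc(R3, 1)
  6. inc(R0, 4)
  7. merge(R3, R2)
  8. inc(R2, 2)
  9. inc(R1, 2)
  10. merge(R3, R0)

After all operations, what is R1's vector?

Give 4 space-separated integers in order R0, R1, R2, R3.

Answer: 10 2 0 0

Derivation:
Op 1: inc R0 by 5 -> R0=(5,0,0,0) value=5
Op 2: inc R3 by 4 -> R3=(0,0,0,4) value=4
Op 3: inc R0 by 5 -> R0=(10,0,0,0) value=10
Op 4: merge R1<->R0 -> R1=(10,0,0,0) R0=(10,0,0,0)
Op 5: inc R3 by 1 -> R3=(0,0,0,5) value=5
Op 6: inc R0 by 4 -> R0=(14,0,0,0) value=14
Op 7: merge R3<->R2 -> R3=(0,0,0,5) R2=(0,0,0,5)
Op 8: inc R2 by 2 -> R2=(0,0,2,5) value=7
Op 9: inc R1 by 2 -> R1=(10,2,0,0) value=12
Op 10: merge R3<->R0 -> R3=(14,0,0,5) R0=(14,0,0,5)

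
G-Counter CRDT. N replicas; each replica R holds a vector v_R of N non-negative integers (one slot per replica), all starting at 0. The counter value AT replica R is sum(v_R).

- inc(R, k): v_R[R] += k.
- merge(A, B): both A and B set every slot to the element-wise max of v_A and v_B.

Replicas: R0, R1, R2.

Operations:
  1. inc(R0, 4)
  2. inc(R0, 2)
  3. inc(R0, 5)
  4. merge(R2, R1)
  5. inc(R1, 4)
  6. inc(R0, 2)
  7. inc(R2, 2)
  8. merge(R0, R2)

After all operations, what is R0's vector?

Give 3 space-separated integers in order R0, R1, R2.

Op 1: inc R0 by 4 -> R0=(4,0,0) value=4
Op 2: inc R0 by 2 -> R0=(6,0,0) value=6
Op 3: inc R0 by 5 -> R0=(11,0,0) value=11
Op 4: merge R2<->R1 -> R2=(0,0,0) R1=(0,0,0)
Op 5: inc R1 by 4 -> R1=(0,4,0) value=4
Op 6: inc R0 by 2 -> R0=(13,0,0) value=13
Op 7: inc R2 by 2 -> R2=(0,0,2) value=2
Op 8: merge R0<->R2 -> R0=(13,0,2) R2=(13,0,2)

Answer: 13 0 2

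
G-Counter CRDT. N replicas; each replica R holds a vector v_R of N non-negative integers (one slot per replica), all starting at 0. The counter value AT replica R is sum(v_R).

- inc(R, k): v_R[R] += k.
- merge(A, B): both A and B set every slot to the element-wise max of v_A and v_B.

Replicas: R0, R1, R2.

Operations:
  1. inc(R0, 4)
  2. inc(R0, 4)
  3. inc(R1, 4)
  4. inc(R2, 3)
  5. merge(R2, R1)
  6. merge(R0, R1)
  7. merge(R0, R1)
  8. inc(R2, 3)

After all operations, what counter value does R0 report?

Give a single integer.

Answer: 15

Derivation:
Op 1: inc R0 by 4 -> R0=(4,0,0) value=4
Op 2: inc R0 by 4 -> R0=(8,0,0) value=8
Op 3: inc R1 by 4 -> R1=(0,4,0) value=4
Op 4: inc R2 by 3 -> R2=(0,0,3) value=3
Op 5: merge R2<->R1 -> R2=(0,4,3) R1=(0,4,3)
Op 6: merge R0<->R1 -> R0=(8,4,3) R1=(8,4,3)
Op 7: merge R0<->R1 -> R0=(8,4,3) R1=(8,4,3)
Op 8: inc R2 by 3 -> R2=(0,4,6) value=10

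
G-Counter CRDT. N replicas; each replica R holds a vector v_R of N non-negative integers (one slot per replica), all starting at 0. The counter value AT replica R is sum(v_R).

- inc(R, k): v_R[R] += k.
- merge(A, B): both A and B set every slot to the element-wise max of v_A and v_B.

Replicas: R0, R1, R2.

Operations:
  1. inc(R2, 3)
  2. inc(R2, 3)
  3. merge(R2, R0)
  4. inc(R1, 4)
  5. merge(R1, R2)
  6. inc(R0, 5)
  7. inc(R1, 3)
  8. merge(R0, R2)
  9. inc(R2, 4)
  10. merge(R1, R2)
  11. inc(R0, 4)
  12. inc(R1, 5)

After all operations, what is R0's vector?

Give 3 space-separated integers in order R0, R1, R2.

Answer: 9 4 6

Derivation:
Op 1: inc R2 by 3 -> R2=(0,0,3) value=3
Op 2: inc R2 by 3 -> R2=(0,0,6) value=6
Op 3: merge R2<->R0 -> R2=(0,0,6) R0=(0,0,6)
Op 4: inc R1 by 4 -> R1=(0,4,0) value=4
Op 5: merge R1<->R2 -> R1=(0,4,6) R2=(0,4,6)
Op 6: inc R0 by 5 -> R0=(5,0,6) value=11
Op 7: inc R1 by 3 -> R1=(0,7,6) value=13
Op 8: merge R0<->R2 -> R0=(5,4,6) R2=(5,4,6)
Op 9: inc R2 by 4 -> R2=(5,4,10) value=19
Op 10: merge R1<->R2 -> R1=(5,7,10) R2=(5,7,10)
Op 11: inc R0 by 4 -> R0=(9,4,6) value=19
Op 12: inc R1 by 5 -> R1=(5,12,10) value=27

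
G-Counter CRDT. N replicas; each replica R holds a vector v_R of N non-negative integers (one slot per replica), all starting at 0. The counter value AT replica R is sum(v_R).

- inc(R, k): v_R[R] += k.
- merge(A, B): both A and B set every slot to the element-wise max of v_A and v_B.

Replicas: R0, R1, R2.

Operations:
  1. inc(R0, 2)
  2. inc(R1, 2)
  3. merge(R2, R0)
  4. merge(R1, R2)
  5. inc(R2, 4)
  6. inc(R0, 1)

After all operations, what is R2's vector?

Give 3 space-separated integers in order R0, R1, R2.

Op 1: inc R0 by 2 -> R0=(2,0,0) value=2
Op 2: inc R1 by 2 -> R1=(0,2,0) value=2
Op 3: merge R2<->R0 -> R2=(2,0,0) R0=(2,0,0)
Op 4: merge R1<->R2 -> R1=(2,2,0) R2=(2,2,0)
Op 5: inc R2 by 4 -> R2=(2,2,4) value=8
Op 6: inc R0 by 1 -> R0=(3,0,0) value=3

Answer: 2 2 4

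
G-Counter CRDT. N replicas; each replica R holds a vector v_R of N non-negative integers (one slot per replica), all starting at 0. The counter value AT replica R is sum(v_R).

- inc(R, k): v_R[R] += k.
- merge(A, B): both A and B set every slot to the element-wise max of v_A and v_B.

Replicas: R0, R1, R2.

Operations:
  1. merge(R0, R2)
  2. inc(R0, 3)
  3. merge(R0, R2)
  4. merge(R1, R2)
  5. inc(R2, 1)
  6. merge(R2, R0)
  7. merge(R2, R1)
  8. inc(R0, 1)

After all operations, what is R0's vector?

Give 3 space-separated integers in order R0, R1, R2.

Answer: 4 0 1

Derivation:
Op 1: merge R0<->R2 -> R0=(0,0,0) R2=(0,0,0)
Op 2: inc R0 by 3 -> R0=(3,0,0) value=3
Op 3: merge R0<->R2 -> R0=(3,0,0) R2=(3,0,0)
Op 4: merge R1<->R2 -> R1=(3,0,0) R2=(3,0,0)
Op 5: inc R2 by 1 -> R2=(3,0,1) value=4
Op 6: merge R2<->R0 -> R2=(3,0,1) R0=(3,0,1)
Op 7: merge R2<->R1 -> R2=(3,0,1) R1=(3,0,1)
Op 8: inc R0 by 1 -> R0=(4,0,1) value=5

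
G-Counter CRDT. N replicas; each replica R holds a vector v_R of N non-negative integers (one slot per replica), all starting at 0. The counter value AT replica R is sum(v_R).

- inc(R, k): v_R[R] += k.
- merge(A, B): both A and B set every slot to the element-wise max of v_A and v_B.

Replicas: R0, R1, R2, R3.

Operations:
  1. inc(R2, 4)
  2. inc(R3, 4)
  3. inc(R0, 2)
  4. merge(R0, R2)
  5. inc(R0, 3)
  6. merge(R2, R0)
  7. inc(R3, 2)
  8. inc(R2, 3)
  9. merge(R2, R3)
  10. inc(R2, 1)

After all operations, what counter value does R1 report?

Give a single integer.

Answer: 0

Derivation:
Op 1: inc R2 by 4 -> R2=(0,0,4,0) value=4
Op 2: inc R3 by 4 -> R3=(0,0,0,4) value=4
Op 3: inc R0 by 2 -> R0=(2,0,0,0) value=2
Op 4: merge R0<->R2 -> R0=(2,0,4,0) R2=(2,0,4,0)
Op 5: inc R0 by 3 -> R0=(5,0,4,0) value=9
Op 6: merge R2<->R0 -> R2=(5,0,4,0) R0=(5,0,4,0)
Op 7: inc R3 by 2 -> R3=(0,0,0,6) value=6
Op 8: inc R2 by 3 -> R2=(5,0,7,0) value=12
Op 9: merge R2<->R3 -> R2=(5,0,7,6) R3=(5,0,7,6)
Op 10: inc R2 by 1 -> R2=(5,0,8,6) value=19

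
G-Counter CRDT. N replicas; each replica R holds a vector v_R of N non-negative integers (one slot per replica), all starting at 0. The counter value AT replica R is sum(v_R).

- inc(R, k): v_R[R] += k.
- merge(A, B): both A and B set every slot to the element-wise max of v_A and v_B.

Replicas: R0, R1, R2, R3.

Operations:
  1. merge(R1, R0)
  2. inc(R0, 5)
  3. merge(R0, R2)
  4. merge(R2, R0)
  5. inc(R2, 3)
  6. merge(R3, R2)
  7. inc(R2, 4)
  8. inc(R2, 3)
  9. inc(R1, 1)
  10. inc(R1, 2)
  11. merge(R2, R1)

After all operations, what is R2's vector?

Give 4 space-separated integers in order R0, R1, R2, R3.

Answer: 5 3 10 0

Derivation:
Op 1: merge R1<->R0 -> R1=(0,0,0,0) R0=(0,0,0,0)
Op 2: inc R0 by 5 -> R0=(5,0,0,0) value=5
Op 3: merge R0<->R2 -> R0=(5,0,0,0) R2=(5,0,0,0)
Op 4: merge R2<->R0 -> R2=(5,0,0,0) R0=(5,0,0,0)
Op 5: inc R2 by 3 -> R2=(5,0,3,0) value=8
Op 6: merge R3<->R2 -> R3=(5,0,3,0) R2=(5,0,3,0)
Op 7: inc R2 by 4 -> R2=(5,0,7,0) value=12
Op 8: inc R2 by 3 -> R2=(5,0,10,0) value=15
Op 9: inc R1 by 1 -> R1=(0,1,0,0) value=1
Op 10: inc R1 by 2 -> R1=(0,3,0,0) value=3
Op 11: merge R2<->R1 -> R2=(5,3,10,0) R1=(5,3,10,0)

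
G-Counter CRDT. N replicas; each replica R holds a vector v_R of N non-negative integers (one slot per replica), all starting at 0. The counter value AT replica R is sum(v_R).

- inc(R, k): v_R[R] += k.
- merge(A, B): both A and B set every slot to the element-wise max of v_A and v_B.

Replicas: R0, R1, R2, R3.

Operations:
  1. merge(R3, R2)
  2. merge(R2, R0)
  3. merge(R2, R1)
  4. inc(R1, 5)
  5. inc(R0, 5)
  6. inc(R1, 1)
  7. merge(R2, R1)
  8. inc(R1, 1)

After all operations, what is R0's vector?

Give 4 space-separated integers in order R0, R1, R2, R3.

Op 1: merge R3<->R2 -> R3=(0,0,0,0) R2=(0,0,0,0)
Op 2: merge R2<->R0 -> R2=(0,0,0,0) R0=(0,0,0,0)
Op 3: merge R2<->R1 -> R2=(0,0,0,0) R1=(0,0,0,0)
Op 4: inc R1 by 5 -> R1=(0,5,0,0) value=5
Op 5: inc R0 by 5 -> R0=(5,0,0,0) value=5
Op 6: inc R1 by 1 -> R1=(0,6,0,0) value=6
Op 7: merge R2<->R1 -> R2=(0,6,0,0) R1=(0,6,0,0)
Op 8: inc R1 by 1 -> R1=(0,7,0,0) value=7

Answer: 5 0 0 0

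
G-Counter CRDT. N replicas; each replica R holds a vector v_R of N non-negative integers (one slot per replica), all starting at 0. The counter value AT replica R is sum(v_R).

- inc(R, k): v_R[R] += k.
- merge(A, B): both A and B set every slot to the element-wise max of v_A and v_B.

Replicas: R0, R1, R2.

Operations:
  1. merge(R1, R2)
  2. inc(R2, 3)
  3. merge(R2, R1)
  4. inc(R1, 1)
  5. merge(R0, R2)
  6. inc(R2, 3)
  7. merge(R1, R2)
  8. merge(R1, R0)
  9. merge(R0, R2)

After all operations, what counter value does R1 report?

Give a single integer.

Answer: 7

Derivation:
Op 1: merge R1<->R2 -> R1=(0,0,0) R2=(0,0,0)
Op 2: inc R2 by 3 -> R2=(0,0,3) value=3
Op 3: merge R2<->R1 -> R2=(0,0,3) R1=(0,0,3)
Op 4: inc R1 by 1 -> R1=(0,1,3) value=4
Op 5: merge R0<->R2 -> R0=(0,0,3) R2=(0,0,3)
Op 6: inc R2 by 3 -> R2=(0,0,6) value=6
Op 7: merge R1<->R2 -> R1=(0,1,6) R2=(0,1,6)
Op 8: merge R1<->R0 -> R1=(0,1,6) R0=(0,1,6)
Op 9: merge R0<->R2 -> R0=(0,1,6) R2=(0,1,6)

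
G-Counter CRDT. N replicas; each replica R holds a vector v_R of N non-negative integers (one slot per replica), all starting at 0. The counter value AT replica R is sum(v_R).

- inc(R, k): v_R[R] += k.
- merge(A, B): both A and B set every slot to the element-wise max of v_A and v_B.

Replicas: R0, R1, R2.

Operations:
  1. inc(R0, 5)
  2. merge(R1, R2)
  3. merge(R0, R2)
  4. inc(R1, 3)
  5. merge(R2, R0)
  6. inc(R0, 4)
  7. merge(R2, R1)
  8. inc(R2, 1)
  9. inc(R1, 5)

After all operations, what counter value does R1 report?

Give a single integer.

Answer: 13

Derivation:
Op 1: inc R0 by 5 -> R0=(5,0,0) value=5
Op 2: merge R1<->R2 -> R1=(0,0,0) R2=(0,0,0)
Op 3: merge R0<->R2 -> R0=(5,0,0) R2=(5,0,0)
Op 4: inc R1 by 3 -> R1=(0,3,0) value=3
Op 5: merge R2<->R0 -> R2=(5,0,0) R0=(5,0,0)
Op 6: inc R0 by 4 -> R0=(9,0,0) value=9
Op 7: merge R2<->R1 -> R2=(5,3,0) R1=(5,3,0)
Op 8: inc R2 by 1 -> R2=(5,3,1) value=9
Op 9: inc R1 by 5 -> R1=(5,8,0) value=13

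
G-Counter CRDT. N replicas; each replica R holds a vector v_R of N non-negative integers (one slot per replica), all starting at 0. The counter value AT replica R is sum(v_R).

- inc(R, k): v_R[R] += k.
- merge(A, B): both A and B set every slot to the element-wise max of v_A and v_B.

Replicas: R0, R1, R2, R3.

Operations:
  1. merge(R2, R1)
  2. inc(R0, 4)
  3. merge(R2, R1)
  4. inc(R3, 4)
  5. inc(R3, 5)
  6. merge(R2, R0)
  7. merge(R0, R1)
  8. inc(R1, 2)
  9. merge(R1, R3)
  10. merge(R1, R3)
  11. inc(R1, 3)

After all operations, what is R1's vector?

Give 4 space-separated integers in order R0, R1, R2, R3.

Answer: 4 5 0 9

Derivation:
Op 1: merge R2<->R1 -> R2=(0,0,0,0) R1=(0,0,0,0)
Op 2: inc R0 by 4 -> R0=(4,0,0,0) value=4
Op 3: merge R2<->R1 -> R2=(0,0,0,0) R1=(0,0,0,0)
Op 4: inc R3 by 4 -> R3=(0,0,0,4) value=4
Op 5: inc R3 by 5 -> R3=(0,0,0,9) value=9
Op 6: merge R2<->R0 -> R2=(4,0,0,0) R0=(4,0,0,0)
Op 7: merge R0<->R1 -> R0=(4,0,0,0) R1=(4,0,0,0)
Op 8: inc R1 by 2 -> R1=(4,2,0,0) value=6
Op 9: merge R1<->R3 -> R1=(4,2,0,9) R3=(4,2,0,9)
Op 10: merge R1<->R3 -> R1=(4,2,0,9) R3=(4,2,0,9)
Op 11: inc R1 by 3 -> R1=(4,5,0,9) value=18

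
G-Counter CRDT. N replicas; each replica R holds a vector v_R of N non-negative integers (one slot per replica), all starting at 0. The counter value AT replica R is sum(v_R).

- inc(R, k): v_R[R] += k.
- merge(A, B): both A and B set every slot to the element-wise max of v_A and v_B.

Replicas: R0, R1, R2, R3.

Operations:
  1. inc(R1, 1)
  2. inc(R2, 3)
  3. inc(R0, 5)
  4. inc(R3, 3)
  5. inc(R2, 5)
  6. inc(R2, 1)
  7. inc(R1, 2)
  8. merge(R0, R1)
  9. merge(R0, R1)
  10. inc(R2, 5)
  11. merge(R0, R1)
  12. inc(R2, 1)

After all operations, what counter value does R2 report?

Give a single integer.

Answer: 15

Derivation:
Op 1: inc R1 by 1 -> R1=(0,1,0,0) value=1
Op 2: inc R2 by 3 -> R2=(0,0,3,0) value=3
Op 3: inc R0 by 5 -> R0=(5,0,0,0) value=5
Op 4: inc R3 by 3 -> R3=(0,0,0,3) value=3
Op 5: inc R2 by 5 -> R2=(0,0,8,0) value=8
Op 6: inc R2 by 1 -> R2=(0,0,9,0) value=9
Op 7: inc R1 by 2 -> R1=(0,3,0,0) value=3
Op 8: merge R0<->R1 -> R0=(5,3,0,0) R1=(5,3,0,0)
Op 9: merge R0<->R1 -> R0=(5,3,0,0) R1=(5,3,0,0)
Op 10: inc R2 by 5 -> R2=(0,0,14,0) value=14
Op 11: merge R0<->R1 -> R0=(5,3,0,0) R1=(5,3,0,0)
Op 12: inc R2 by 1 -> R2=(0,0,15,0) value=15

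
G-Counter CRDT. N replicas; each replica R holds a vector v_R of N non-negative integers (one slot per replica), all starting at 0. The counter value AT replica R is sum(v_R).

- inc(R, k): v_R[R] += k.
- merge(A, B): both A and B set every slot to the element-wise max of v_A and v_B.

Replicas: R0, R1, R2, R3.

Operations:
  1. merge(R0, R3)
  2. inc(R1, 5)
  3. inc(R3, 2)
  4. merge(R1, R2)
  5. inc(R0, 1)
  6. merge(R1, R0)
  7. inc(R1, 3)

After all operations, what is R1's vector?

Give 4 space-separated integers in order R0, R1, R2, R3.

Op 1: merge R0<->R3 -> R0=(0,0,0,0) R3=(0,0,0,0)
Op 2: inc R1 by 5 -> R1=(0,5,0,0) value=5
Op 3: inc R3 by 2 -> R3=(0,0,0,2) value=2
Op 4: merge R1<->R2 -> R1=(0,5,0,0) R2=(0,5,0,0)
Op 5: inc R0 by 1 -> R0=(1,0,0,0) value=1
Op 6: merge R1<->R0 -> R1=(1,5,0,0) R0=(1,5,0,0)
Op 7: inc R1 by 3 -> R1=(1,8,0,0) value=9

Answer: 1 8 0 0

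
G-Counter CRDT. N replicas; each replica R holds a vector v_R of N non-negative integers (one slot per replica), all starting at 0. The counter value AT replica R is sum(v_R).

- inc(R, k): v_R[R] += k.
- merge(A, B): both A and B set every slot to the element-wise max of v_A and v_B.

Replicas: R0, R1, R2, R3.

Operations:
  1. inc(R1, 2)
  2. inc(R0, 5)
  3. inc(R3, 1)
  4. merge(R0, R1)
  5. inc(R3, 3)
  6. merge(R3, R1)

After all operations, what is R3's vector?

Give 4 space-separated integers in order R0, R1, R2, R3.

Answer: 5 2 0 4

Derivation:
Op 1: inc R1 by 2 -> R1=(0,2,0,0) value=2
Op 2: inc R0 by 5 -> R0=(5,0,0,0) value=5
Op 3: inc R3 by 1 -> R3=(0,0,0,1) value=1
Op 4: merge R0<->R1 -> R0=(5,2,0,0) R1=(5,2,0,0)
Op 5: inc R3 by 3 -> R3=(0,0,0,4) value=4
Op 6: merge R3<->R1 -> R3=(5,2,0,4) R1=(5,2,0,4)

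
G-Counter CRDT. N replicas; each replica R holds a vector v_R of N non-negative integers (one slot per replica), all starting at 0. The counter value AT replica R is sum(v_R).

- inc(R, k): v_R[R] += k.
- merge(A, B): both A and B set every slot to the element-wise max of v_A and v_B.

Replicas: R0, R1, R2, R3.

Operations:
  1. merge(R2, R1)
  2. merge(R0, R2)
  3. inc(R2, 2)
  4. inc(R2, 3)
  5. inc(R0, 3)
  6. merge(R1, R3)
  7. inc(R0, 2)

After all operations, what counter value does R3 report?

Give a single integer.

Op 1: merge R2<->R1 -> R2=(0,0,0,0) R1=(0,0,0,0)
Op 2: merge R0<->R2 -> R0=(0,0,0,0) R2=(0,0,0,0)
Op 3: inc R2 by 2 -> R2=(0,0,2,0) value=2
Op 4: inc R2 by 3 -> R2=(0,0,5,0) value=5
Op 5: inc R0 by 3 -> R0=(3,0,0,0) value=3
Op 6: merge R1<->R3 -> R1=(0,0,0,0) R3=(0,0,0,0)
Op 7: inc R0 by 2 -> R0=(5,0,0,0) value=5

Answer: 0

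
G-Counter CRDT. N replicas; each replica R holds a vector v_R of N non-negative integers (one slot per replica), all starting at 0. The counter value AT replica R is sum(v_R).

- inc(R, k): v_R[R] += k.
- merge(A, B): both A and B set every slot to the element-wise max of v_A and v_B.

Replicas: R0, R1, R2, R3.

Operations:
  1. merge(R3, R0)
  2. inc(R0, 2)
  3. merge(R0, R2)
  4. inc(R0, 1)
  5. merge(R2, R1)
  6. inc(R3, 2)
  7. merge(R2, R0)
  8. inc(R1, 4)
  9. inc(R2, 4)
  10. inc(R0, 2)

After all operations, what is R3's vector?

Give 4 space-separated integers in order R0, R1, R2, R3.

Answer: 0 0 0 2

Derivation:
Op 1: merge R3<->R0 -> R3=(0,0,0,0) R0=(0,0,0,0)
Op 2: inc R0 by 2 -> R0=(2,0,0,0) value=2
Op 3: merge R0<->R2 -> R0=(2,0,0,0) R2=(2,0,0,0)
Op 4: inc R0 by 1 -> R0=(3,0,0,0) value=3
Op 5: merge R2<->R1 -> R2=(2,0,0,0) R1=(2,0,0,0)
Op 6: inc R3 by 2 -> R3=(0,0,0,2) value=2
Op 7: merge R2<->R0 -> R2=(3,0,0,0) R0=(3,0,0,0)
Op 8: inc R1 by 4 -> R1=(2,4,0,0) value=6
Op 9: inc R2 by 4 -> R2=(3,0,4,0) value=7
Op 10: inc R0 by 2 -> R0=(5,0,0,0) value=5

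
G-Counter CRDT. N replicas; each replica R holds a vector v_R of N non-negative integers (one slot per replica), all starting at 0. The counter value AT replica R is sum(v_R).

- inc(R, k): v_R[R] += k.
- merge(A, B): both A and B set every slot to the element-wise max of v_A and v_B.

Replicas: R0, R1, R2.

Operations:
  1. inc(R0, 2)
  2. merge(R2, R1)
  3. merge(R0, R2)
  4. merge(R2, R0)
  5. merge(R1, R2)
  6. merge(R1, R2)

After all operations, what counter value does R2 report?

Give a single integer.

Answer: 2

Derivation:
Op 1: inc R0 by 2 -> R0=(2,0,0) value=2
Op 2: merge R2<->R1 -> R2=(0,0,0) R1=(0,0,0)
Op 3: merge R0<->R2 -> R0=(2,0,0) R2=(2,0,0)
Op 4: merge R2<->R0 -> R2=(2,0,0) R0=(2,0,0)
Op 5: merge R1<->R2 -> R1=(2,0,0) R2=(2,0,0)
Op 6: merge R1<->R2 -> R1=(2,0,0) R2=(2,0,0)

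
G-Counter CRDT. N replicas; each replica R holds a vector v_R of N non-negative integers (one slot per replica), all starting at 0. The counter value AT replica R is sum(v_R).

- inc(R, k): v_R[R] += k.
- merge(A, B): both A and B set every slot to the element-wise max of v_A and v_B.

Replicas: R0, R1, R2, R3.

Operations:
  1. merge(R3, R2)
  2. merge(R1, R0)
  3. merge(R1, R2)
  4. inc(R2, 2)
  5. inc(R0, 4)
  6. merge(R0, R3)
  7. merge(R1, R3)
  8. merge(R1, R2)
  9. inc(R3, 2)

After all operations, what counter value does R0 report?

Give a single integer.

Answer: 4

Derivation:
Op 1: merge R3<->R2 -> R3=(0,0,0,0) R2=(0,0,0,0)
Op 2: merge R1<->R0 -> R1=(0,0,0,0) R0=(0,0,0,0)
Op 3: merge R1<->R2 -> R1=(0,0,0,0) R2=(0,0,0,0)
Op 4: inc R2 by 2 -> R2=(0,0,2,0) value=2
Op 5: inc R0 by 4 -> R0=(4,0,0,0) value=4
Op 6: merge R0<->R3 -> R0=(4,0,0,0) R3=(4,0,0,0)
Op 7: merge R1<->R3 -> R1=(4,0,0,0) R3=(4,0,0,0)
Op 8: merge R1<->R2 -> R1=(4,0,2,0) R2=(4,0,2,0)
Op 9: inc R3 by 2 -> R3=(4,0,0,2) value=6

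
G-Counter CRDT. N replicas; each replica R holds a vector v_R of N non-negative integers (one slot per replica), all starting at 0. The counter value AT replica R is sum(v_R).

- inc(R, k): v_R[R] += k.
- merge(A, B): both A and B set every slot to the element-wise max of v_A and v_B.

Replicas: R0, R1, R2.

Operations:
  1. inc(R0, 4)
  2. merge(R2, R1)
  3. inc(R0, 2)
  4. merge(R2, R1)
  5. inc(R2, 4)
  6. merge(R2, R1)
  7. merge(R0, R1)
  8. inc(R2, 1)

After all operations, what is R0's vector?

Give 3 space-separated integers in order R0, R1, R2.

Op 1: inc R0 by 4 -> R0=(4,0,0) value=4
Op 2: merge R2<->R1 -> R2=(0,0,0) R1=(0,0,0)
Op 3: inc R0 by 2 -> R0=(6,0,0) value=6
Op 4: merge R2<->R1 -> R2=(0,0,0) R1=(0,0,0)
Op 5: inc R2 by 4 -> R2=(0,0,4) value=4
Op 6: merge R2<->R1 -> R2=(0,0,4) R1=(0,0,4)
Op 7: merge R0<->R1 -> R0=(6,0,4) R1=(6,0,4)
Op 8: inc R2 by 1 -> R2=(0,0,5) value=5

Answer: 6 0 4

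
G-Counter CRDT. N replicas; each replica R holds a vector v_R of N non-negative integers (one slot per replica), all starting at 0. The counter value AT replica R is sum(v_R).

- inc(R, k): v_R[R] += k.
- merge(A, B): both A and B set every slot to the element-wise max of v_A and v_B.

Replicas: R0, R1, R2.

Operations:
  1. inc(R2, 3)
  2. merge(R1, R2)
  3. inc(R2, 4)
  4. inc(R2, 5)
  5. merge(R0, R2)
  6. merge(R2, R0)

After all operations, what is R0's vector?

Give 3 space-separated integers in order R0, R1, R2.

Op 1: inc R2 by 3 -> R2=(0,0,3) value=3
Op 2: merge R1<->R2 -> R1=(0,0,3) R2=(0,0,3)
Op 3: inc R2 by 4 -> R2=(0,0,7) value=7
Op 4: inc R2 by 5 -> R2=(0,0,12) value=12
Op 5: merge R0<->R2 -> R0=(0,0,12) R2=(0,0,12)
Op 6: merge R2<->R0 -> R2=(0,0,12) R0=(0,0,12)

Answer: 0 0 12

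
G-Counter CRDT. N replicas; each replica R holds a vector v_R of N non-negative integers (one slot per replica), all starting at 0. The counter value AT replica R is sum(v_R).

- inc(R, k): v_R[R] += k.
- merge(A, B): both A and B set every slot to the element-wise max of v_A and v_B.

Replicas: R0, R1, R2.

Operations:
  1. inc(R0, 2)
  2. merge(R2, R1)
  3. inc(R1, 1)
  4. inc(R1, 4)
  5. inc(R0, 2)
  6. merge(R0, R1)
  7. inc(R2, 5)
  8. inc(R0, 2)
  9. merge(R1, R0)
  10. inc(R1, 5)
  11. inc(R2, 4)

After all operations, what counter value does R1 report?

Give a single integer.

Answer: 16

Derivation:
Op 1: inc R0 by 2 -> R0=(2,0,0) value=2
Op 2: merge R2<->R1 -> R2=(0,0,0) R1=(0,0,0)
Op 3: inc R1 by 1 -> R1=(0,1,0) value=1
Op 4: inc R1 by 4 -> R1=(0,5,0) value=5
Op 5: inc R0 by 2 -> R0=(4,0,0) value=4
Op 6: merge R0<->R1 -> R0=(4,5,0) R1=(4,5,0)
Op 7: inc R2 by 5 -> R2=(0,0,5) value=5
Op 8: inc R0 by 2 -> R0=(6,5,0) value=11
Op 9: merge R1<->R0 -> R1=(6,5,0) R0=(6,5,0)
Op 10: inc R1 by 5 -> R1=(6,10,0) value=16
Op 11: inc R2 by 4 -> R2=(0,0,9) value=9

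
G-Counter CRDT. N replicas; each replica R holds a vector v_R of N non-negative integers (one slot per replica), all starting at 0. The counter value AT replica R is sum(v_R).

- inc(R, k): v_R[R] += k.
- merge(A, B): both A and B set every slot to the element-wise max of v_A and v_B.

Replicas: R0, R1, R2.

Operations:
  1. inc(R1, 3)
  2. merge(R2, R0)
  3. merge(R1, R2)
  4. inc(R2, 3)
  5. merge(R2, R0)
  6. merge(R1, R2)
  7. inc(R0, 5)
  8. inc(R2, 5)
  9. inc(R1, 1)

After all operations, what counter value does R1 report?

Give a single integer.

Answer: 7

Derivation:
Op 1: inc R1 by 3 -> R1=(0,3,0) value=3
Op 2: merge R2<->R0 -> R2=(0,0,0) R0=(0,0,0)
Op 3: merge R1<->R2 -> R1=(0,3,0) R2=(0,3,0)
Op 4: inc R2 by 3 -> R2=(0,3,3) value=6
Op 5: merge R2<->R0 -> R2=(0,3,3) R0=(0,3,3)
Op 6: merge R1<->R2 -> R1=(0,3,3) R2=(0,3,3)
Op 7: inc R0 by 5 -> R0=(5,3,3) value=11
Op 8: inc R2 by 5 -> R2=(0,3,8) value=11
Op 9: inc R1 by 1 -> R1=(0,4,3) value=7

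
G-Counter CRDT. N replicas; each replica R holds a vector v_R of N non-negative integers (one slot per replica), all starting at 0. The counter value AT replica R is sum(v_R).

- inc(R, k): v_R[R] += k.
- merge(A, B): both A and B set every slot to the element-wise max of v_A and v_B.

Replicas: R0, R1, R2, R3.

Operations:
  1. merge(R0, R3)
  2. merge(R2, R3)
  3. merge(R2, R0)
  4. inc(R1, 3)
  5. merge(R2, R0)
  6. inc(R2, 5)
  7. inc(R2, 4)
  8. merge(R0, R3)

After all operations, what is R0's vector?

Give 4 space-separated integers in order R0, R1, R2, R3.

Answer: 0 0 0 0

Derivation:
Op 1: merge R0<->R3 -> R0=(0,0,0,0) R3=(0,0,0,0)
Op 2: merge R2<->R3 -> R2=(0,0,0,0) R3=(0,0,0,0)
Op 3: merge R2<->R0 -> R2=(0,0,0,0) R0=(0,0,0,0)
Op 4: inc R1 by 3 -> R1=(0,3,0,0) value=3
Op 5: merge R2<->R0 -> R2=(0,0,0,0) R0=(0,0,0,0)
Op 6: inc R2 by 5 -> R2=(0,0,5,0) value=5
Op 7: inc R2 by 4 -> R2=(0,0,9,0) value=9
Op 8: merge R0<->R3 -> R0=(0,0,0,0) R3=(0,0,0,0)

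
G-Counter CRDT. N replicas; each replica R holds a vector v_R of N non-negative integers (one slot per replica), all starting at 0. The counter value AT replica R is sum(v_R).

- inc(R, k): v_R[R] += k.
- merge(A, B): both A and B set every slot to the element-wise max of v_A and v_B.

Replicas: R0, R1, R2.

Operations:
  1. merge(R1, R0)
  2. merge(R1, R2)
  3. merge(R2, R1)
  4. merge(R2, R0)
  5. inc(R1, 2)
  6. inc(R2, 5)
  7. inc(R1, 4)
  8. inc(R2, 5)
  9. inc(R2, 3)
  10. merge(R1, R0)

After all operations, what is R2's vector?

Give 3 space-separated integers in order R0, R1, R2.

Answer: 0 0 13

Derivation:
Op 1: merge R1<->R0 -> R1=(0,0,0) R0=(0,0,0)
Op 2: merge R1<->R2 -> R1=(0,0,0) R2=(0,0,0)
Op 3: merge R2<->R1 -> R2=(0,0,0) R1=(0,0,0)
Op 4: merge R2<->R0 -> R2=(0,0,0) R0=(0,0,0)
Op 5: inc R1 by 2 -> R1=(0,2,0) value=2
Op 6: inc R2 by 5 -> R2=(0,0,5) value=5
Op 7: inc R1 by 4 -> R1=(0,6,0) value=6
Op 8: inc R2 by 5 -> R2=(0,0,10) value=10
Op 9: inc R2 by 3 -> R2=(0,0,13) value=13
Op 10: merge R1<->R0 -> R1=(0,6,0) R0=(0,6,0)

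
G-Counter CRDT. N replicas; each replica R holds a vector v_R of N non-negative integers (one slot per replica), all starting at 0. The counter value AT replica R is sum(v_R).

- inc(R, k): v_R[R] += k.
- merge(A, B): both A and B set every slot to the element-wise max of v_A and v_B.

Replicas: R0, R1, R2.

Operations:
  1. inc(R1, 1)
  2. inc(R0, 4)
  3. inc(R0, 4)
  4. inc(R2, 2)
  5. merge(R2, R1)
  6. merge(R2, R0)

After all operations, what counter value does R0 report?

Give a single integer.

Answer: 11

Derivation:
Op 1: inc R1 by 1 -> R1=(0,1,0) value=1
Op 2: inc R0 by 4 -> R0=(4,0,0) value=4
Op 3: inc R0 by 4 -> R0=(8,0,0) value=8
Op 4: inc R2 by 2 -> R2=(0,0,2) value=2
Op 5: merge R2<->R1 -> R2=(0,1,2) R1=(0,1,2)
Op 6: merge R2<->R0 -> R2=(8,1,2) R0=(8,1,2)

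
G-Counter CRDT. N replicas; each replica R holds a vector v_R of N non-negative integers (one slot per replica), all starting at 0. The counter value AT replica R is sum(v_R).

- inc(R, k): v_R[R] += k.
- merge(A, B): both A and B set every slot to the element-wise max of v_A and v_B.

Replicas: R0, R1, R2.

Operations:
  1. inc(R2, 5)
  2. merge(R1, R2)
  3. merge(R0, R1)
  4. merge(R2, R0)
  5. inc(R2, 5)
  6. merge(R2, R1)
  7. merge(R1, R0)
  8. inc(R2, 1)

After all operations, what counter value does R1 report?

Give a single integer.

Op 1: inc R2 by 5 -> R2=(0,0,5) value=5
Op 2: merge R1<->R2 -> R1=(0,0,5) R2=(0,0,5)
Op 3: merge R0<->R1 -> R0=(0,0,5) R1=(0,0,5)
Op 4: merge R2<->R0 -> R2=(0,0,5) R0=(0,0,5)
Op 5: inc R2 by 5 -> R2=(0,0,10) value=10
Op 6: merge R2<->R1 -> R2=(0,0,10) R1=(0,0,10)
Op 7: merge R1<->R0 -> R1=(0,0,10) R0=(0,0,10)
Op 8: inc R2 by 1 -> R2=(0,0,11) value=11

Answer: 10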